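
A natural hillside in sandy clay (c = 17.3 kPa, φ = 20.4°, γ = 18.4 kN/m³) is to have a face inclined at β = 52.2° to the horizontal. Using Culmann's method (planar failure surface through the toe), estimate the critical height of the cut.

Culmann's analysis gives the critical failure plane at α_cr = (β + φ)/2 = (52.2 + 20.4)/2 = 36.3°, and the critical height
H_c = (4c/γ) · sinβ cosφ / [1 − cos(β − φ)]
    = (4·17.3/18.4) · sin52.2°·cos20.4° / [1 − cos(31.8°)]
    = 3.761 · 0.7902·0.9373 / [1 − 0.8499]
    = 3.761 · 0.7406 / 0.1501
    = 18.56 m

H_c = 18.56 m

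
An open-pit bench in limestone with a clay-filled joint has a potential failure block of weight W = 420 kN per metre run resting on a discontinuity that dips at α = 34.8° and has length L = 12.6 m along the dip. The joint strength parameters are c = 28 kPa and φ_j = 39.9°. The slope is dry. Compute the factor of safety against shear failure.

Resolving the block weight along and normal to the plane and applying the Mohr–Coulomb strength on the joint:
N' = W cosα = 420·cos34.8° = 344.9 kN/m
Driving force T = W sinα = 420·sin34.8° = 239.7 kN/m
Resisting force R = c·L + N'·tanφ_j = 28·12.6 + 344.9·tan39.9° = 352.8 + 288.4 = 641.2 kN/m
FS = R / T = 641.2 / 239.7 = 2.675

FS = 2.67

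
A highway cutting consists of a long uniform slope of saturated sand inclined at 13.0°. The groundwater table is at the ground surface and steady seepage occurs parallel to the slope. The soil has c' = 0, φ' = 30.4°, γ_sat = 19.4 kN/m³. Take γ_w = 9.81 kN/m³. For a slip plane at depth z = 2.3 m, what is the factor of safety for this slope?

FS = 1.26

With seepage parallel to the slope and the water table at the surface, the effective normal stress on the slip plane uses the buoyant unit weight γ' = γ_sat − γ_w while the driving shear stress uses γ_sat:
FS = [c' + γ' z cos²β tanφ'] / [γ_sat z sinβ cosβ]
(For c' = 0 this reduces to FS = (γ'/γ_sat)·tanφ'/tanβ.)
γ' = 19.4 − 9.81 = 9.59 kN/m³
Numerator = 0.0 + 9.59·2.3·cos²13.0°·tan30.4° = 0.0 + 9.59·2.3·0.9494·0.5867 = 12.286 kPa
Denominator = 19.4·2.3·sin13.0°·cos13.0° = 19.4·2.3·0.2250·0.9744 = 9.780 kPa
FS = 12.286 / 9.780 = 1.256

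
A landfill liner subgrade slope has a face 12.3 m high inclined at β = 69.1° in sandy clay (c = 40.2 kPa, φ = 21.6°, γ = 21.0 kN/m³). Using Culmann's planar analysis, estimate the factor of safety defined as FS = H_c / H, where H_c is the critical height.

FS = 1.67

H_c = (4c/γ) · sinβ cosφ / [1 − cos(β − φ)]
    = (4·40.2/21.0) · sin69.1°·cos21.6° / [1 − cos47.5°]
    = 7.657 · 0.8686 / 0.3244 = 20.50 m
FS = H_c / H = 20.50 / 12.3 = 1.667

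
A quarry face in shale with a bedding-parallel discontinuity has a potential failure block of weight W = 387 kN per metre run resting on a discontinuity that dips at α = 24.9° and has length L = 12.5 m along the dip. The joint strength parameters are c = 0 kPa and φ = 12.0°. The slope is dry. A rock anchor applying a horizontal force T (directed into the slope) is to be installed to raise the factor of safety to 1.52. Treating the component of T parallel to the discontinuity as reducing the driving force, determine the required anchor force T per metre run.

T = 118 kN/m

Resolving forces along and normal to the sliding plane, with the horizontal anchor force T adding T·sinα to the effective normal force and T·cosα acting up the plane against the driving force:
FS = [cL + (W cosα + T sinα) tanφ] / [W sinα − T cosα]
Without the anchor: N' = 351.0 kN/m, driving T_d = 162.9 kN/m, resisting R = 0·12.5 + 351.0·tan12.0° = 74.6 kN/m, FS = 0.46.
Setting FS = 1.52 and solving for T:
1.52·(162.9 − T cos24.9°) = 74.6 + T sin24.9°·tan12.0°
T·(sin24.9°·tan12.0° + 1.52·cos24.9°) = 1.52·162.9 − 74.6
T·(0.4210·0.2126 + 1.52·0.9070) = 247.7 − 74.6 = 173.1
T·1.4682 = 173.1
T = 117.9 kN/m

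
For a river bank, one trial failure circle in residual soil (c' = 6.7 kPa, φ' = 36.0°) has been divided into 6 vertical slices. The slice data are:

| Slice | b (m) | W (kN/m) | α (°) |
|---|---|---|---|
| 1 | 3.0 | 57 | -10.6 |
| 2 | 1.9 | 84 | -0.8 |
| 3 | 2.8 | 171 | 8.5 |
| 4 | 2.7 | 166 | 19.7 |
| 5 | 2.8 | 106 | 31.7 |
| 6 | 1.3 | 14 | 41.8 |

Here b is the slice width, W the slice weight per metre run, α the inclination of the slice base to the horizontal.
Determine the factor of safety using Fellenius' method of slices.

Ordinary method of slices: FS = Σ[c'·Δl_i + (W_i cosα_i)·tanφ'] / Σ W_i sinα_i, with Δl_i = b_i / cosα_i.
Slice 1: Δl = 3.0/cos(-10.6°) = 3.052 m; N'_1 = 57·cos(-10.6°) = 56.0; c'Δl = 20.45; W sinα = -10.5
Slice 2: Δl = 1.9/cos(-0.8°) = 1.900 m; N'_2 = 84·cos(-0.8°) = 84.0; c'Δl = 12.73; W sinα = -1.2
Slice 3: Δl = 2.8/cos8.5° = 2.831 m; N'_3 = 171·cos8.5° = 169.1; c'Δl = 18.97; W sinα = 25.3
Slice 4: Δl = 2.7/cos19.7° = 2.868 m; N'_4 = 166·cos19.7° = 156.3; c'Δl = 19.21; W sinα = 56.0
Slice 5: Δl = 2.8/cos31.7° = 3.291 m; N'_5 = 106·cos31.7° = 90.2; c'Δl = 22.05; W sinα = 55.7
Slice 6: Δl = 1.3/cos41.8° = 1.744 m; N'_6 = 14·cos41.8° = 10.4; c'Δl = 11.68; W sinα = 9.3
Σc'Δl = 105.1 kN/m; ΣN' = 566.0 kN/m; ΣW sinα = 134.6 kN/m
Resisting = 105.1 + 566.0·tan36.0° = 105.1 + 411.3 = 516.4 kN/m
FS = 516.4 / 134.6 = 3.836

FS = 3.84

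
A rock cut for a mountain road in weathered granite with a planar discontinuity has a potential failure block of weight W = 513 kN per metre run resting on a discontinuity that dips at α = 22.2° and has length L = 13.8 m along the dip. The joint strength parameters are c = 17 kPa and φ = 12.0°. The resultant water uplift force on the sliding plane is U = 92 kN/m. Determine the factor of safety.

FS = 1.63

Resolving the block weight along and normal to the plane and applying the Mohr–Coulomb strength on the joint:
N' = W cosα − U = 513·cos22.2° − 92 = 383.0 kN/m
Driving force T = W sinα = 513·sin22.2° = 193.8 kN/m
Resisting force R = c·L + N'·tanφ = 17·13.8 + 383.0·tan12.0° = 234.6 + 81.4 = 316.0 kN/m
FS = R / T = 316.0 / 193.8 = 1.630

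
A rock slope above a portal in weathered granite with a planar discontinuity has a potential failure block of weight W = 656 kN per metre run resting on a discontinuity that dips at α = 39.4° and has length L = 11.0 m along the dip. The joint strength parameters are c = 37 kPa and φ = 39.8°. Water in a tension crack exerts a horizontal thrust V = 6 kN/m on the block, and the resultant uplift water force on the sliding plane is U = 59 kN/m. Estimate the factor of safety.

Resolving the block weight along and normal to the plane and applying the Mohr–Coulomb strength on the joint:
N' = W cosα − U − V sinα = 656·cos39.4° − 59 − 6·sin39.4° = 444.1 kN/m
Driving force T = W sinα + V cosα = 656·sin39.4° + 6·cos39.4° = 421.0 kN/m
Resisting force R = c·L + N'·tanφ = 37·11.0 + 444.1·tan39.8° = 407.0 + 370.0 = 777.0 kN/m
FS = R / T = 777.0 / 421.0 = 1.846

FS = 1.85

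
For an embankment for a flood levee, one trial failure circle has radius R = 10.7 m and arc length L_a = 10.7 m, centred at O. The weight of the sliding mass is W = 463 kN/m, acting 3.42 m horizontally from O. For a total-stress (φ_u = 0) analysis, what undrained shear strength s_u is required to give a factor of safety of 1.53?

s_u = 21.2 kPa

FS = s_u·L_a·R / (W·d), so s_u = FS·W·d / (L_a·R).
s_u = 1.53·463·3.42 / (10.70·10.7) = 2422.7 / 114.49 = 21.16 kPa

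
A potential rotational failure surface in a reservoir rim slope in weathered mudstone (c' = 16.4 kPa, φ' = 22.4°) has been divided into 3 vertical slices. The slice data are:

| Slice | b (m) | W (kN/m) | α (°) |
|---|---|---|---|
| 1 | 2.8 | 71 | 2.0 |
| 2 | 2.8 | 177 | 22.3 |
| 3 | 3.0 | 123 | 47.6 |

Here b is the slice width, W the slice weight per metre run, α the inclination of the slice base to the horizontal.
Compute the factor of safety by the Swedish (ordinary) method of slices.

Ordinary method of slices: FS = Σ[c'·Δl_i + (W_i cosα_i)·tanφ'] / Σ W_i sinα_i, with Δl_i = b_i / cosα_i.
Slice 1: Δl = 2.8/cos2.0° = 2.802 m; N'_1 = 71·cos2.0° = 71.0; c'Δl = 45.95; W sinα = 2.5
Slice 2: Δl = 2.8/cos22.3° = 3.026 m; N'_2 = 177·cos22.3° = 163.8; c'Δl = 49.63; W sinα = 67.2
Slice 3: Δl = 3.0/cos47.6° = 4.449 m; N'_3 = 123·cos47.6° = 82.9; c'Δl = 72.96; W sinα = 90.8
Σc'Δl = 168.5 kN/m; ΣN' = 317.7 kN/m; ΣW sinα = 160.5 kN/m
Resisting = 168.5 + 317.7·tan22.4° = 168.5 + 130.9 = 299.5 kN/m
FS = 299.5 / 160.5 = 1.866

FS = 1.87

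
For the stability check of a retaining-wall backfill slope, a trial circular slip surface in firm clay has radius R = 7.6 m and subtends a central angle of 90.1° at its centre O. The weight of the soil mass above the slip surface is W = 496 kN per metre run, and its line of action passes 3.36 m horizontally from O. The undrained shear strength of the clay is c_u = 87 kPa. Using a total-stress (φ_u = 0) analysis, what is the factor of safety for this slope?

Taking moments about the centre O, the resisting moment is provided by the undrained shear strength acting along the arc:
Arc length L_a = R·θ = 7.6·(90.1°·π/180) = 7.6·1.5725 = 11.95 m
M_R = c_u·L_a·R = 87·11.95·7.6 = 7902.2 kN·m/m
M_D = W·d = 496·3.36 = 1666.6 kN·m/m
FS = M_R / M_D = 7902.2 / 1666.6 = 4.742

FS = 4.74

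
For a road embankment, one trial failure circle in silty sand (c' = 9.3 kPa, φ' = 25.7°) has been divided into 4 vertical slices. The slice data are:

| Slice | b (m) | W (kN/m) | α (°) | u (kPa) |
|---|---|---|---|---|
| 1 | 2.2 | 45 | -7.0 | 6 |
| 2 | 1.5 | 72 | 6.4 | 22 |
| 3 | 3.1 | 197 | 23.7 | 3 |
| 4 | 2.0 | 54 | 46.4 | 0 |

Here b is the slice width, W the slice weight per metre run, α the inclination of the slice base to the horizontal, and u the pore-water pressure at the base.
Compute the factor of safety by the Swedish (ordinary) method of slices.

Ordinary method of slices: FS = Σ[c'·Δl_i + (W_i cosα_i − u_i·Δl_i)·tanφ'] / Σ W_i sinα_i, with Δl_i = b_i / cosα_i.
Slice 1: Δl = 2.2/cos(-7.0°) = 2.217 m; N'_1 = 45·cos(-7.0°) − 6·2.217 = 31.4; c'Δl = 20.61; W sinα = -5.5
Slice 2: Δl = 1.5/cos6.4° = 1.509 m; N'_2 = 72·cos6.4° − 22·1.509 = 38.3; c'Δl = 14.04; W sinα = 8.0
Slice 3: Δl = 3.1/cos23.7° = 3.386 m; N'_3 = 197·cos23.7° − 3·3.386 = 170.2; c'Δl = 31.49; W sinα = 79.2
Slice 4: Δl = 2.0/cos46.4° = 2.900 m; N'_4 = 54·cos46.4° − 0·2.900 = 37.2; c'Δl = 26.97; W sinα = 39.1
Σc'Δl = 93.1 kN/m; ΣN' = 277.2 kN/m; ΣW sinα = 120.8 kN/m
Resisting = 93.1 + 277.2·tan25.7° = 93.1 + 133.4 = 226.5 kN/m
FS = 226.5 / 120.8 = 1.875

FS = 1.87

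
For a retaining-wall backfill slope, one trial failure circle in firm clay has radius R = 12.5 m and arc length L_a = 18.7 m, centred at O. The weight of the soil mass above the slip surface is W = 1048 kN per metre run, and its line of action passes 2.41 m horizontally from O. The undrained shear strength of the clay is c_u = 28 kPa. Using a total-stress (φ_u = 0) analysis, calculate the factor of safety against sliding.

FS = 2.59

Taking moments about the centre O, the resisting moment is provided by the undrained shear strength acting along the arc:
M_R = c_u·L_a·R = 28·18.70·12.5 = 6545.0 kN·m/m
M_D = W·d = 1048·2.41 = 2525.7 kN·m/m
FS = M_R / M_D = 6545.0 / 2525.7 = 2.591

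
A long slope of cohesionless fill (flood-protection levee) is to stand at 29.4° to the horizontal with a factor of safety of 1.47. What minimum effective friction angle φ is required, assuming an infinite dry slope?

φ = 39.6°

FS = tanφ/tanβ ⇒ tanφ = FS · tanβ = 1.47 · tan29.4° = 0.8283
φ = arctan(0.8283) = 39.64°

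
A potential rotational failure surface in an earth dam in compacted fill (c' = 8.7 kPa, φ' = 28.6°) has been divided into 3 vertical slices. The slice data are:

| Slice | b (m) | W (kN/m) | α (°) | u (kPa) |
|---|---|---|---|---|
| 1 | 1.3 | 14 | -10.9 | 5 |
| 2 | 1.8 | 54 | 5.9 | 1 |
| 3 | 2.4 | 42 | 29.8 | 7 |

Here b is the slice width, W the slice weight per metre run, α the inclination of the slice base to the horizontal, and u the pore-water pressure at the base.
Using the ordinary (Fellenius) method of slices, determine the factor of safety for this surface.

Ordinary method of slices: FS = Σ[c'·Δl_i + (W_i cosα_i − u_i·Δl_i)·tanφ'] / Σ W_i sinα_i, with Δl_i = b_i / cosα_i.
Slice 1: Δl = 1.3/cos(-10.9°) = 1.324 m; N'_1 = 14·cos(-10.9°) − 5·1.324 = 7.1; c'Δl = 11.52; W sinα = -2.6
Slice 2: Δl = 1.8/cos5.9° = 1.810 m; N'_2 = 54·cos5.9° − 1·1.810 = 51.9; c'Δl = 15.74; W sinα = 5.6
Slice 3: Δl = 2.4/cos29.8° = 2.766 m; N'_3 = 42·cos29.8° − 7·2.766 = 17.1; c'Δl = 24.06; W sinα = 20.9
Σc'Δl = 51.3 kN/m; ΣN' = 76.1 kN/m; ΣW sinα = 23.8 kN/m
Resisting = 51.3 + 76.1·tan28.6° = 51.3 + 41.5 = 92.8 kN/m
FS = 92.8 / 23.8 = 3.904

FS = 3.90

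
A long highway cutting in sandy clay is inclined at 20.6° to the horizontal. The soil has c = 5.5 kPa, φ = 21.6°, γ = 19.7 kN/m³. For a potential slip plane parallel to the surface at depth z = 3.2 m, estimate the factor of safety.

FS = 1.32

For an infinite slope with a slip plane parallel to the surface (no pore pressure): FS = [c + γz cos²β tanφ] / [γz sinβ cosβ].
γz = 19.7·3.2 = 63.04 kN/m²
Numerator = 5.5 + 63.04·cos²20.6°·tan21.6° = 5.5 + 63.04·0.8762·0.3959 = 27.370 kPa
Denominator = 63.04·sin20.6°·cos20.6° = 63.04·0.3518·0.9361 = 20.762 kPa
FS = 27.370 / 20.762 = 1.318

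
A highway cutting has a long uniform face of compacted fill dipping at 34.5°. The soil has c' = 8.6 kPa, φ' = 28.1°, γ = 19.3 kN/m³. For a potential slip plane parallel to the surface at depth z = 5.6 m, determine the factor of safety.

For an infinite slope with a slip plane parallel to the surface (no pore pressure): FS = [c' + γz cos²β tanφ'] / [γz sinβ cosβ].
γz = 19.3·5.6 = 108.08 kN/m²
Numerator = 8.6 + 108.08·cos²34.5°·tan28.1° = 8.6 + 108.08·0.6792·0.5340 = 47.795 kPa
Denominator = 108.08·sin34.5°·cos34.5° = 108.08·0.5664·0.8241 = 50.451 kPa
FS = 47.795 / 50.451 = 0.947

FS = 0.95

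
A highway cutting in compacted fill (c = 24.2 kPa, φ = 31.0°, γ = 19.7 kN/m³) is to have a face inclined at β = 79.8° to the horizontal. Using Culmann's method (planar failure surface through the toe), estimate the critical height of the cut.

H_c = 12.15 m

Culmann's analysis gives the critical failure plane at α_cr = (β + φ)/2 = (79.8 + 31.0)/2 = 55.4°, and the critical height
H_c = (4c/γ) · sinβ cosφ / [1 − cos(β − φ)]
    = (4·24.2/19.7) · sin79.8°·cos31.0° / [1 − cos(48.8°)]
    = 4.914 · 0.9842·0.8572 / [1 − 0.6587]
    = 4.914 · 0.8436 / 0.3413
    = 12.15 m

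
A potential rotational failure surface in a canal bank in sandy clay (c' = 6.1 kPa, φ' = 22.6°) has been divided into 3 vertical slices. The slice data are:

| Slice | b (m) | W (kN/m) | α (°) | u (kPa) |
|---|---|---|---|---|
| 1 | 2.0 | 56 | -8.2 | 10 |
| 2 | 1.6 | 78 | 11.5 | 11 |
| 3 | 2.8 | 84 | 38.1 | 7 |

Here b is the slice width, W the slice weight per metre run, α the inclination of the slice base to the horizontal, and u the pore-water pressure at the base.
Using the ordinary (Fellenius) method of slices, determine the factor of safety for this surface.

Ordinary method of slices: FS = Σ[c'·Δl_i + (W_i cosα_i − u_i·Δl_i)·tanφ'] / Σ W_i sinα_i, with Δl_i = b_i / cosα_i.
Slice 1: Δl = 2.0/cos(-8.2°) = 2.021 m; N'_1 = 56·cos(-8.2°) − 10·2.021 = 35.2; c'Δl = 12.33; W sinα = -8.0
Slice 2: Δl = 1.6/cos11.5° = 1.633 m; N'_2 = 78·cos11.5° − 11·1.633 = 58.5; c'Δl = 9.96; W sinα = 15.6
Slice 3: Δl = 2.8/cos38.1° = 3.558 m; N'_3 = 84·cos38.1° − 7·3.558 = 41.2; c'Δl = 21.70; W sinα = 51.8
Σc'Δl = 44.0 kN/m; ΣN' = 134.9 kN/m; ΣW sinα = 59.4 kN/m
Resisting = 44.0 + 134.9·tan22.6° = 44.0 + 56.1 = 100.1 kN/m
FS = 100.1 / 59.4 = 1.686

FS = 1.69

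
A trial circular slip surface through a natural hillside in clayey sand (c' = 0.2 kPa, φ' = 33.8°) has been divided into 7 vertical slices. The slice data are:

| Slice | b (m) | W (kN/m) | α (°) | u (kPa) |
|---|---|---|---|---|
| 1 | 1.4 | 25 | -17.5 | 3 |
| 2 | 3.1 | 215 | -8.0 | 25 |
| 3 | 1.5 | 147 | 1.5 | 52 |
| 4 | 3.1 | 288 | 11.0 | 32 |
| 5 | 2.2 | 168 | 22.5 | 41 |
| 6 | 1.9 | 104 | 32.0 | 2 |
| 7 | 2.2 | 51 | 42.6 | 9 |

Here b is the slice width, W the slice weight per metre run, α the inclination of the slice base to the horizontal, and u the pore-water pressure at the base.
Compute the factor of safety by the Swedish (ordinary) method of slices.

FS = 2.14

Ordinary method of slices: FS = Σ[c'·Δl_i + (W_i cosα_i − u_i·Δl_i)·tanφ'] / Σ W_i sinα_i, with Δl_i = b_i / cosα_i.
Slice 1: Δl = 1.4/cos(-17.5°) = 1.468 m; N'_1 = 25·cos(-17.5°) − 3·1.468 = 19.4; c'Δl = 0.29; W sinα = -7.5
Slice 2: Δl = 3.1/cos(-8.0°) = 3.130 m; N'_2 = 215·cos(-8.0°) − 25·3.130 = 134.6; c'Δl = 0.63; W sinα = -29.9
Slice 3: Δl = 1.5/cos1.5° = 1.501 m; N'_3 = 147·cos1.5° − 52·1.501 = 68.9; c'Δl = 0.30; W sinα = 3.8
Slice 4: Δl = 3.1/cos11.0° = 3.158 m; N'_4 = 288·cos11.0° − 32·3.158 = 181.7; c'Δl = 0.63; W sinα = 55.0
Slice 5: Δl = 2.2/cos22.5° = 2.381 m; N'_5 = 168·cos22.5° − 41·2.381 = 57.6; c'Δl = 0.48; W sinα = 64.3
Slice 6: Δl = 1.9/cos32.0° = 2.240 m; N'_6 = 104·cos32.0° − 2·2.240 = 83.7; c'Δl = 0.45; W sinα = 55.1
Slice 7: Δl = 2.2/cos42.6° = 2.989 m; N'_7 = 51·cos42.6° − 9·2.989 = 10.6; c'Δl = 0.60; W sinα = 34.5
Σc'Δl = 3.4 kN/m; ΣN' = 556.6 kN/m; ΣW sinα = 175.3 kN/m
Resisting = 3.4 + 556.6·tan33.8° = 3.4 + 372.6 = 376.0 kN/m
FS = 376.0 / 175.3 = 2.145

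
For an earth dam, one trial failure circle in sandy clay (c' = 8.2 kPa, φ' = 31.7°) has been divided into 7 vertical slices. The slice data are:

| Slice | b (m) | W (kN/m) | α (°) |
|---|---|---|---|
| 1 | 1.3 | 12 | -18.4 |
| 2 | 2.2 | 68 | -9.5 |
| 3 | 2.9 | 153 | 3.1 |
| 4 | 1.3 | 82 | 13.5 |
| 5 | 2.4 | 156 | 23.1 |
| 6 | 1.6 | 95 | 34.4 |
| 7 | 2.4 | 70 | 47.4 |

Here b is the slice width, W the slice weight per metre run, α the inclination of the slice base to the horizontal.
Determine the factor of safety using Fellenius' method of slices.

FS = 2.73

Ordinary method of slices: FS = Σ[c'·Δl_i + (W_i cosα_i)·tanφ'] / Σ W_i sinα_i, with Δl_i = b_i / cosα_i.
Slice 1: Δl = 1.3/cos(-18.4°) = 1.370 m; N'_1 = 12·cos(-18.4°) = 11.4; c'Δl = 11.23; W sinα = -3.8
Slice 2: Δl = 2.2/cos(-9.5°) = 2.231 m; N'_2 = 68·cos(-9.5°) = 67.1; c'Δl = 18.29; W sinα = -11.2
Slice 3: Δl = 2.9/cos3.1° = 2.904 m; N'_3 = 153·cos3.1° = 152.8; c'Δl = 23.81; W sinα = 8.3
Slice 4: Δl = 1.3/cos13.5° = 1.337 m; N'_4 = 82·cos13.5° = 79.7; c'Δl = 10.96; W sinα = 19.1
Slice 5: Δl = 2.4/cos23.1° = 2.609 m; N'_5 = 156·cos23.1° = 143.5; c'Δl = 21.40; W sinα = 61.2
Slice 6: Δl = 1.6/cos34.4° = 1.939 m; N'_6 = 95·cos34.4° = 78.4; c'Δl = 15.90; W sinα = 53.7
Slice 7: Δl = 2.4/cos47.4° = 3.546 m; N'_7 = 70·cos47.4° = 47.4; c'Δl = 29.07; W sinα = 51.5
Σc'Δl = 130.7 kN/m; ΣN' = 580.2 kN/m; ΣW sinα = 178.8 kN/m
Resisting = 130.7 + 580.2·tan31.7° = 130.7 + 358.4 = 489.0 kN/m
FS = 489.0 / 178.8 = 2.735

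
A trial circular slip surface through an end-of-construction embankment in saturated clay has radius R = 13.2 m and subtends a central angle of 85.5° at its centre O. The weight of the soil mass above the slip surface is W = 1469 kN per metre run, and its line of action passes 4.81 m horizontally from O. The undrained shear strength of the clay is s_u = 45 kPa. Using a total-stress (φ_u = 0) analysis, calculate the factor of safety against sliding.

FS = 1.66

Taking moments about the centre O, the resisting moment is provided by the undrained shear strength acting along the arc:
Arc length L_a = R·θ = 13.2·(85.5°·π/180) = 13.2·1.4923 = 19.70 m
M_R = s_u·L_a·R = 45·19.70·13.2 = 11700.5 kN·m/m
M_D = W·d = 1469·4.81 = 7065.9 kN·m/m
FS = M_R / M_D = 11700.5 / 7065.9 = 1.656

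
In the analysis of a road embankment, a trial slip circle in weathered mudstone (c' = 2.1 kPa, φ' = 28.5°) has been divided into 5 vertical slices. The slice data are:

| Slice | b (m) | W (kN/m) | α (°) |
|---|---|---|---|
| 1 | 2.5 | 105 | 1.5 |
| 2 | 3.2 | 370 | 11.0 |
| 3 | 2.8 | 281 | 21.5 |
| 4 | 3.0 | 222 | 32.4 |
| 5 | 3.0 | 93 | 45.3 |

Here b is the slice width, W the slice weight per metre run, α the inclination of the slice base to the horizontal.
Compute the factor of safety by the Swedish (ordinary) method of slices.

Ordinary method of slices: FS = Σ[c'·Δl_i + (W_i cosα_i)·tanφ'] / Σ W_i sinα_i, with Δl_i = b_i / cosα_i.
Slice 1: Δl = 2.5/cos1.5° = 2.501 m; N'_1 = 105·cos1.5° = 105.0; c'Δl = 5.25; W sinα = 2.7
Slice 2: Δl = 3.2/cos11.0° = 3.260 m; N'_2 = 370·cos11.0° = 363.2; c'Δl = 6.85; W sinα = 70.6
Slice 3: Δl = 2.8/cos21.5° = 3.009 m; N'_3 = 281·cos21.5° = 261.4; c'Δl = 6.32; W sinα = 103.0
Slice 4: Δl = 3.0/cos32.4° = 3.553 m; N'_4 = 222·cos32.4° = 187.4; c'Δl = 7.46; W sinα = 119.0
Slice 5: Δl = 3.0/cos45.3° = 4.265 m; N'_5 = 93·cos45.3° = 65.4; c'Δl = 8.96; W sinα = 66.1
Σc'Δl = 34.8 kN/m; ΣN' = 982.5 kN/m; ΣW sinα = 361.4 kN/m
Resisting = 34.8 + 982.5·tan28.5° = 34.8 + 533.4 = 568.3 kN/m
FS = 568.3 / 361.4 = 1.572

FS = 1.57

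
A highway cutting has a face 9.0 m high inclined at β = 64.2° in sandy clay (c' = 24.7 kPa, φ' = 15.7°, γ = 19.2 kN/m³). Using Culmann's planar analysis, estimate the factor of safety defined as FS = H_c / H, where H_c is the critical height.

H_c = (4c'/γ) · sinβ cosφ' / [1 − cos(β − φ')]
    = (4·24.7/19.2) · sin64.2°·cos15.7° / [1 − cos48.5°]
    = 5.146 · 0.8667 / 0.3374 = 13.22 m
FS = H_c / H = 13.22 / 9.0 = 1.469

FS = 1.47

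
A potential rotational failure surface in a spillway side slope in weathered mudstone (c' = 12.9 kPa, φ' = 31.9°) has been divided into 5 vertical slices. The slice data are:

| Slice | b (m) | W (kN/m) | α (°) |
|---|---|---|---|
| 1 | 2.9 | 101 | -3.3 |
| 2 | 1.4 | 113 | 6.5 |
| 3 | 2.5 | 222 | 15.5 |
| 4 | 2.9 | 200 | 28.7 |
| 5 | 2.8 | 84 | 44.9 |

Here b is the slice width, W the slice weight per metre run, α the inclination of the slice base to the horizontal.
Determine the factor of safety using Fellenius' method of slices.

Ordinary method of slices: FS = Σ[c'·Δl_i + (W_i cosα_i)·tanφ'] / Σ W_i sinα_i, with Δl_i = b_i / cosα_i.
Slice 1: Δl = 2.9/cos(-3.3°) = 2.905 m; N'_1 = 101·cos(-3.3°) = 100.8; c'Δl = 37.47; W sinα = -5.8
Slice 2: Δl = 1.4/cos6.5° = 1.409 m; N'_2 = 113·cos6.5° = 112.3; c'Δl = 18.18; W sinα = 12.8
Slice 3: Δl = 2.5/cos15.5° = 2.594 m; N'_3 = 222·cos15.5° = 213.9; c'Δl = 33.47; W sinα = 59.3
Slice 4: Δl = 2.9/cos28.7° = 3.306 m; N'_4 = 200·cos28.7° = 175.4; c'Δl = 42.65; W sinα = 96.0
Slice 5: Δl = 2.8/cos44.9° = 3.953 m; N'_5 = 84·cos44.9° = 59.5; c'Δl = 50.99; W sinα = 59.3
Σc'Δl = 182.8 kN/m; ΣN' = 662.0 kN/m; ΣW sinα = 221.6 kN/m
Resisting = 182.8 + 662.0·tan31.9° = 182.8 + 412.0 = 594.8 kN/m
FS = 594.8 / 221.6 = 2.684

FS = 2.68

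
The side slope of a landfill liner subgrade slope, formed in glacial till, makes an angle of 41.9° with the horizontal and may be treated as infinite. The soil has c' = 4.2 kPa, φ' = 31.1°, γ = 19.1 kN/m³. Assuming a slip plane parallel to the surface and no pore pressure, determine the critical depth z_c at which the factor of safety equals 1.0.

z_c = 1.35 m

Setting FS = 1.00 in FS = [c' + γz cos²β tanφ'] / [γz sinβ cosβ] and solving for z:
z = c' / [γ cosβ (FS·sinβ − cosβ·tanφ')]
  = 4.2 / [19.1·cos41.9°·(1.00·sin41.9° − cos41.9°·tan31.1°)]
  = 4.2 / [19.1·0.7443·(1.00·0.6678 − 0.7443·0.6032)]
  = 4.2 / 3.1110 = 1.350 m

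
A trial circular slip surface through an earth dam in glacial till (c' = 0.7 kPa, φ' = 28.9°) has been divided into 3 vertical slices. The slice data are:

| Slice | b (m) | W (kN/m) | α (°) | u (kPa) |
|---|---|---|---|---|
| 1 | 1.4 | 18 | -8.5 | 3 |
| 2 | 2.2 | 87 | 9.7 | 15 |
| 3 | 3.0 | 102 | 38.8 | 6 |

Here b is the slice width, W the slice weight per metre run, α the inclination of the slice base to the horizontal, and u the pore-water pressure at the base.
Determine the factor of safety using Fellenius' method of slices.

Ordinary method of slices: FS = Σ[c'·Δl_i + (W_i cosα_i − u_i·Δl_i)·tanφ'] / Σ W_i sinα_i, with Δl_i = b_i / cosα_i.
Slice 1: Δl = 1.4/cos(-8.5°) = 1.416 m; N'_1 = 18·cos(-8.5°) − 3·1.416 = 13.6; c'Δl = 0.99; W sinα = -2.7
Slice 2: Δl = 2.2/cos9.7° = 2.232 m; N'_2 = 87·cos9.7° − 15·2.232 = 52.3; c'Δl = 1.56; W sinα = 14.7
Slice 3: Δl = 3.0/cos38.8° = 3.849 m; N'_3 = 102·cos38.8° − 6·3.849 = 56.4; c'Δl = 2.69; W sinα = 63.9
Σc'Δl = 5.2 kN/m; ΣN' = 122.2 kN/m; ΣW sinα = 75.9 kN/m
Resisting = 5.2 + 122.2·tan28.9° = 5.2 + 67.5 = 72.7 kN/m
FS = 72.7 / 75.9 = 0.958

FS = 0.96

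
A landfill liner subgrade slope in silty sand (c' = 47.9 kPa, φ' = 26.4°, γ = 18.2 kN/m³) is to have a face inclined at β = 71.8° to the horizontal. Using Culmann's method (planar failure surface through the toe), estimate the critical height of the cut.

Culmann's analysis gives the critical failure plane at α_cr = (β + φ')/2 = (71.8 + 26.4)/2 = 49.1°, and the critical height
H_c = (4c'/γ) · sinβ cosφ' / [1 − cos(β − φ')]
    = (4·47.9/18.2) · sin71.8°·cos26.4° / [1 − cos(45.4°)]
    = 10.527 · 0.9500·0.8957 / [1 − 0.7022]
    = 10.527 · 0.8509 / 0.2978
    = 30.08 m

H_c = 30.08 m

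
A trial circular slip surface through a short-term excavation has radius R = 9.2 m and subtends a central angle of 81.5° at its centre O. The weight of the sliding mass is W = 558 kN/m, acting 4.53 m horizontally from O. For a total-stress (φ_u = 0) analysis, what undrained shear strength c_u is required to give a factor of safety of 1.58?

FS = c_u·L_a·R / (W·d), so c_u = FS·W·d / (L_a·R).
Arc length L_a = R·θ = 9.2·(81.5°·π/180) = 9.2·1.4224 = 13.09 m
c_u = 1.58·558·4.53 / (13.09·9.2) = 3993.8 / 120.40 = 33.17 kPa

c_u = 33.2 kPa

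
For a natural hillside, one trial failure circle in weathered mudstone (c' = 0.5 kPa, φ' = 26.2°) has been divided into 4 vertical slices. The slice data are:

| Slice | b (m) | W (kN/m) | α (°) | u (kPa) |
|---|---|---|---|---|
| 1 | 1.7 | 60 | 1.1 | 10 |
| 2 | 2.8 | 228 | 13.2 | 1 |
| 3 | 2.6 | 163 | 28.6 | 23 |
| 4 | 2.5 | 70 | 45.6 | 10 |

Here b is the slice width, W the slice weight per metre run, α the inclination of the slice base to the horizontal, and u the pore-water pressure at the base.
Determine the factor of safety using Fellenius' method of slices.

FS = 0.98

Ordinary method of slices: FS = Σ[c'·Δl_i + (W_i cosα_i − u_i·Δl_i)·tanφ'] / Σ W_i sinα_i, with Δl_i = b_i / cosα_i.
Slice 1: Δl = 1.7/cos1.1° = 1.700 m; N'_1 = 60·cos1.1° − 10·1.700 = 43.0; c'Δl = 0.85; W sinα = 1.2
Slice 2: Δl = 2.8/cos13.2° = 2.876 m; N'_2 = 228·cos13.2° − 1·2.876 = 219.1; c'Δl = 1.44; W sinα = 52.1
Slice 3: Δl = 2.6/cos28.6° = 2.961 m; N'_3 = 163·cos28.6° − 23·2.961 = 75.0; c'Δl = 1.48; W sinα = 78.0
Slice 4: Δl = 2.5/cos45.6° = 3.573 m; N'_4 = 70·cos45.6° − 10·3.573 = 13.2; c'Δl = 1.79; W sinα = 50.0
Σc'Δl = 5.6 kN/m; ΣN' = 350.3 kN/m; ΣW sinα = 181.3 kN/m
Resisting = 5.6 + 350.3·tan26.2° = 5.6 + 172.4 = 177.9 kN/m
FS = 177.9 / 181.3 = 0.982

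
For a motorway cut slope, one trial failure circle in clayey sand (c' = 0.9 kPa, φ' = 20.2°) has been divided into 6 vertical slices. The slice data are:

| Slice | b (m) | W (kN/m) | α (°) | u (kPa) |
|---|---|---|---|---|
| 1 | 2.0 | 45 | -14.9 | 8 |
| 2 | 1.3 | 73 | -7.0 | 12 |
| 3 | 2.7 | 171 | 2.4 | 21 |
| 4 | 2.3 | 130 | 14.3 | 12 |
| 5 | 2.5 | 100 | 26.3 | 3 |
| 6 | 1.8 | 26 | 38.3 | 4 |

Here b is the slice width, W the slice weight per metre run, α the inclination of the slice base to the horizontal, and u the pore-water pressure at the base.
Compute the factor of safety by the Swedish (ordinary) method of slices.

Ordinary method of slices: FS = Σ[c'·Δl_i + (W_i cosα_i − u_i·Δl_i)·tanφ'] / Σ W_i sinα_i, with Δl_i = b_i / cosα_i.
Slice 1: Δl = 2.0/cos(-14.9°) = 2.070 m; N'_1 = 45·cos(-14.9°) − 8·2.070 = 26.9; c'Δl = 1.86; W sinα = -11.6
Slice 2: Δl = 1.3/cos(-7.0°) = 1.310 m; N'_2 = 73·cos(-7.0°) − 12·1.310 = 56.7; c'Δl = 1.18; W sinα = -8.9
Slice 3: Δl = 2.7/cos2.4° = 2.702 m; N'_3 = 171·cos2.4° − 21·2.702 = 114.1; c'Δl = 2.43; W sinα = 7.2
Slice 4: Δl = 2.3/cos14.3° = 2.374 m; N'_4 = 130·cos14.3° − 12·2.374 = 97.5; c'Δl = 2.14; W sinα = 32.1
Slice 5: Δl = 2.5/cos26.3° = 2.789 m; N'_5 = 100·cos26.3° − 3·2.789 = 81.3; c'Δl = 2.51; W sinα = 44.3
Slice 6: Δl = 1.8/cos38.3° = 2.294 m; N'_6 = 26·cos38.3° − 4·2.294 = 11.2; c'Δl = 2.06; W sinα = 16.1
Σc'Δl = 12.2 kN/m; ΣN' = 387.8 kN/m; ΣW sinα = 79.2 kN/m
Resisting = 12.2 + 387.8·tan20.2° = 12.2 + 142.7 = 154.9 kN/m
FS = 154.9 / 79.2 = 1.955

FS = 1.95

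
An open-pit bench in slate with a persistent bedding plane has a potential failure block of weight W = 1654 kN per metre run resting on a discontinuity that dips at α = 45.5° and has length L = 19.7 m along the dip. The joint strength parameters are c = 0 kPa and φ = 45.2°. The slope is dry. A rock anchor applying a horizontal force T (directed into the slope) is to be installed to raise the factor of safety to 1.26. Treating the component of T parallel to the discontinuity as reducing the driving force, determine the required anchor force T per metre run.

Resolving forces along and normal to the sliding plane, with the horizontal anchor force T adding T·sinα to the effective normal force and T·cosα acting up the plane against the driving force:
FS = [cL + (W cosα + T sinα) tanφ] / [W sinα − T cosα]
Without the anchor: N' = 1159.3 kN/m, driving T_d = 1179.7 kN/m, resisting R = 0·19.7 + 1159.3·tan45.2° = 1167.4 kN/m, FS = 0.99.
Setting FS = 1.26 and solving for T:
1.26·(1179.7 − T cos45.5°) = 1167.4 + T sin45.5°·tan45.2°
T·(sin45.5°·tan45.2° + 1.26·cos45.5°) = 1.26·1179.7 − 1167.4
T·(0.7133·1.0070 + 1.26·0.7009) = 1486.4 − 1167.4 = 319.0
T·1.6014 = 319.0
T = 199.2 kN/m

T = 199 kN/m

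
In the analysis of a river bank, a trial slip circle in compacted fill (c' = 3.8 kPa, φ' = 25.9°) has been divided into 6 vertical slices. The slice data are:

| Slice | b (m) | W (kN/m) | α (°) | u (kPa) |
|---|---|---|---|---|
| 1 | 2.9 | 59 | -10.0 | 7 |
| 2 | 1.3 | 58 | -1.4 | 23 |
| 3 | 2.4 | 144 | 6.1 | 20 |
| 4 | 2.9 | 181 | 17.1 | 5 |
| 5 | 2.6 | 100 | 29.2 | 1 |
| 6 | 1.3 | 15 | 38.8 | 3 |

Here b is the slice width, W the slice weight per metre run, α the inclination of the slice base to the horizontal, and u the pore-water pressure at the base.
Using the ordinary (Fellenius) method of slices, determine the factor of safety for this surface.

FS = 2.20

Ordinary method of slices: FS = Σ[c'·Δl_i + (W_i cosα_i − u_i·Δl_i)·tanφ'] / Σ W_i sinα_i, with Δl_i = b_i / cosα_i.
Slice 1: Δl = 2.9/cos(-10.0°) = 2.945 m; N'_1 = 59·cos(-10.0°) − 7·2.945 = 37.5; c'Δl = 11.19; W sinα = -10.2
Slice 2: Δl = 1.3/cos(-1.4°) = 1.300 m; N'_2 = 58·cos(-1.4°) − 23·1.300 = 28.1; c'Δl = 4.94; W sinα = -1.4
Slice 3: Δl = 2.4/cos6.1° = 2.414 m; N'_3 = 144·cos6.1° − 20·2.414 = 94.9; c'Δl = 9.17; W sinα = 15.3
Slice 4: Δl = 2.9/cos17.1° = 3.034 m; N'_4 = 181·cos17.1° − 5·3.034 = 157.8; c'Δl = 11.53; W sinα = 53.2
Slice 5: Δl = 2.6/cos29.2° = 2.979 m; N'_5 = 100·cos29.2° − 1·2.979 = 84.3; c'Δl = 11.32; W sinα = 48.8
Slice 6: Δl = 1.3/cos38.8° = 1.668 m; N'_6 = 15·cos38.8° − 3·1.668 = 6.7; c'Δl = 6.34; W sinα = 9.4
Σc'Δl = 54.5 kN/m; ΣN' = 409.3 kN/m; ΣW sinα = 115.0 kN/m
Resisting = 54.5 + 409.3·tan25.9° = 54.5 + 198.7 = 253.2 kN/m
FS = 253.2 / 115.0 = 2.201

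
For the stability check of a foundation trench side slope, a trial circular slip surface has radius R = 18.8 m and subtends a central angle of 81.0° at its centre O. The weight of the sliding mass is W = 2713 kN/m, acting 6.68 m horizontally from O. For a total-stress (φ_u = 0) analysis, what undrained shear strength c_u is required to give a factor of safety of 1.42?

c_u = 51.5 kPa

FS = c_u·L_a·R / (W·d), so c_u = FS·W·d / (L_a·R).
Arc length L_a = R·θ = 18.8·(81.0°·π/180) = 18.8·1.4137 = 26.58 m
c_u = 1.42·2713·6.68 / (26.58·18.8) = 25734.4 / 499.66 = 51.50 kPa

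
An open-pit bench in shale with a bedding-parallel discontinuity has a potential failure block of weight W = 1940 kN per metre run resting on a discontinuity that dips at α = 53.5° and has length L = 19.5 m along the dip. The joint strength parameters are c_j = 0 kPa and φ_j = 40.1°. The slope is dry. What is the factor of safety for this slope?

Resolving the block weight along and normal to the plane and applying the Mohr–Coulomb strength on the joint:
N' = W cosα = 1940·cos53.5° = 1154.0 kN/m
Driving force T = W sinα = 1940·sin53.5° = 1559.5 kN/m
Resisting force R = c_j·L + N'·tanφ_j = 0·19.5 + 1154.0·tan40.1° = 0.0 + 971.7 = 971.7 kN/m
FS = R / T = 971.7 / 1559.5 = 0.623

FS = 0.62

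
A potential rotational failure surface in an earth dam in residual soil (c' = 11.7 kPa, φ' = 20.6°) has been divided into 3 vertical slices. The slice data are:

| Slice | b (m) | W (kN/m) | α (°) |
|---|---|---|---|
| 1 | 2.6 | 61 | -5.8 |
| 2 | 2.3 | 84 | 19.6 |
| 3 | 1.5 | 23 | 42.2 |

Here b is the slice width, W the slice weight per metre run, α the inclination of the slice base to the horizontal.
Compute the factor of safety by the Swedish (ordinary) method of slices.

Ordinary method of slices: FS = Σ[c'·Δl_i + (W_i cosα_i)·tanφ'] / Σ W_i sinα_i, with Δl_i = b_i / cosα_i.
Slice 1: Δl = 2.6/cos(-5.8°) = 2.613 m; N'_1 = 61·cos(-5.8°) = 60.7; c'Δl = 30.58; W sinα = -6.2
Slice 2: Δl = 2.3/cos19.6° = 2.441 m; N'_2 = 84·cos19.6° = 79.1; c'Δl = 28.57; W sinα = 28.2
Slice 3: Δl = 1.5/cos42.2° = 2.025 m; N'_3 = 23·cos42.2° = 17.0; c'Δl = 23.69; W sinα = 15.4
Σc'Δl = 82.8 kN/m; ΣN' = 156.9 kN/m; ΣW sinα = 37.5 kN/m
Resisting = 82.8 + 156.9·tan20.6° = 82.8 + 59.0 = 141.8 kN/m
FS = 141.8 / 37.5 = 3.785

FS = 3.78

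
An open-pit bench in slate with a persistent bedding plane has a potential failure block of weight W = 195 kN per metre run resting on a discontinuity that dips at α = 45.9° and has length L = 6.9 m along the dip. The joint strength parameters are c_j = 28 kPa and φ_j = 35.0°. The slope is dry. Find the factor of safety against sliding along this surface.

Resolving the block weight along and normal to the plane and applying the Mohr–Coulomb strength on the joint:
N' = W cosα = 195·cos45.9° = 135.7 kN/m
Driving force T = W sinα = 195·sin45.9° = 140.0 kN/m
Resisting force R = c_j·L + N'·tanφ_j = 28·6.9 + 135.7·tan35.0° = 193.2 + 95.0 = 288.2 kN/m
FS = R / T = 288.2 / 140.0 = 2.058

FS = 2.06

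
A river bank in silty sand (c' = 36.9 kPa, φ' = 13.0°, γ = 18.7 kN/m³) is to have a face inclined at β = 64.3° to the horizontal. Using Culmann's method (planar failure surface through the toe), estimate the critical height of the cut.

Culmann's analysis gives the critical failure plane at α_cr = (β + φ')/2 = (64.3 + 13.0)/2 = 38.6°, and the critical height
H_c = (4c'/γ) · sinβ cosφ' / [1 − cos(β − φ')]
    = (4·36.9/18.7) · sin64.3°·cos13.0° / [1 − cos(51.3°)]
    = 7.893 · 0.9011·0.9744 / [1 − 0.6252]
    = 7.893 · 0.8780 / 0.3748
    = 18.49 m

H_c = 18.49 m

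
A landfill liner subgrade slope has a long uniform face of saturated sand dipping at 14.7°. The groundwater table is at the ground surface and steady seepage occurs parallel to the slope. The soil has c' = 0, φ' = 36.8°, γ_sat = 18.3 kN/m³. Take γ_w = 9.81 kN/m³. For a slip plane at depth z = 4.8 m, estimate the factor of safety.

With seepage parallel to the slope and the water table at the surface, the effective normal stress on the slip plane uses the buoyant unit weight γ' = γ_sat − γ_w while the driving shear stress uses γ_sat:
FS = [c' + γ' z cos²β tanφ'] / [γ_sat z sinβ cosβ]
(For c' = 0 this reduces to FS = (γ'/γ_sat)·tanφ'/tanβ.)
γ' = 18.3 − 9.81 = 8.49 kN/m³
Numerator = 0.0 + 8.49·4.8·cos²14.7°·tan36.8° = 0.0 + 8.49·4.8·0.9356·0.7481 = 28.523 kPa
Denominator = 18.3·4.8·sin14.7°·cos14.7° = 18.3·4.8·0.2538·0.9673 = 21.560 kPa
FS = 28.523 / 21.560 = 1.323

FS = 1.32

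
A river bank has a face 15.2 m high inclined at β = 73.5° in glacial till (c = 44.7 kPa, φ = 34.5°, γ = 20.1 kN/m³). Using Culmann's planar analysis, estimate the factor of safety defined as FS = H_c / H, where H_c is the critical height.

FS = 2.08

H_c = (4c/γ) · sinβ cosφ / [1 − cos(β − φ)]
    = (4·44.7/20.1) · sin73.5°·cos34.5° / [1 − cos39.0°]
    = 8.896 · 0.7902 / 0.2229 = 31.54 m
FS = H_c / H = 31.54 / 15.2 = 2.075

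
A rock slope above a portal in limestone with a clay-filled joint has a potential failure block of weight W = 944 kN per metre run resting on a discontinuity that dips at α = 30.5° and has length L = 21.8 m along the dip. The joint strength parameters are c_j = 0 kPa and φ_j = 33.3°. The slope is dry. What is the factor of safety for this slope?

Resolving the block weight along and normal to the plane and applying the Mohr–Coulomb strength on the joint:
N' = W cosα = 944·cos30.5° = 813.4 kN/m
Driving force T = W sinα = 944·sin30.5° = 479.1 kN/m
Resisting force R = c_j·L + N'·tanφ_j = 0·21.8 + 813.4·tan33.3° = 0.0 + 534.3 = 534.3 kN/m
FS = R / T = 534.3 / 479.1 = 1.115

FS = 1.12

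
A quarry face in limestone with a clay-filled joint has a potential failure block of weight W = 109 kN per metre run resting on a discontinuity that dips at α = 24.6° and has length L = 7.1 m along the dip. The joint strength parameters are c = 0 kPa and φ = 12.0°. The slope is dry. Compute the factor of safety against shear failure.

FS = 0.46

Resolving the block weight along and normal to the plane and applying the Mohr–Coulomb strength on the joint:
N' = W cosα = 109·cos24.6° = 99.1 kN/m
Driving force T = W sinα = 109·sin24.6° = 45.4 kN/m
Resisting force R = c·L + N'·tanφ = 0·7.1 + 99.1·tan12.0° = 0.0 + 21.1 = 21.1 kN/m
FS = R / T = 21.1 / 45.4 = 0.464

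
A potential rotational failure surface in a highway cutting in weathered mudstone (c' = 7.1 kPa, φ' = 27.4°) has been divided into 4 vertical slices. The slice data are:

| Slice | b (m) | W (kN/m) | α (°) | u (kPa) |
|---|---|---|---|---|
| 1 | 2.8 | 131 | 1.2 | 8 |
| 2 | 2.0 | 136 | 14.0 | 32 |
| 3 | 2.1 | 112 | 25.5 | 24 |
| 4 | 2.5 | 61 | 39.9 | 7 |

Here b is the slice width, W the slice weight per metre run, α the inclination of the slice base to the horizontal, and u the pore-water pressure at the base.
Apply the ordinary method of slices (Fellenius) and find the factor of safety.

FS = 1.63

Ordinary method of slices: FS = Σ[c'·Δl_i + (W_i cosα_i − u_i·Δl_i)·tanφ'] / Σ W_i sinα_i, with Δl_i = b_i / cosα_i.
Slice 1: Δl = 2.8/cos1.2° = 2.801 m; N'_1 = 131·cos1.2° − 8·2.801 = 108.6; c'Δl = 19.88; W sinα = 2.7
Slice 2: Δl = 2.0/cos14.0° = 2.061 m; N'_2 = 136·cos14.0° − 32·2.061 = 66.0; c'Δl = 14.63; W sinα = 32.9
Slice 3: Δl = 2.1/cos25.5° = 2.327 m; N'_3 = 112·cos25.5° − 24·2.327 = 45.2; c'Δl = 16.52; W sinα = 48.2
Slice 4: Δl = 2.5/cos39.9° = 3.259 m; N'_4 = 61·cos39.9° − 7·3.259 = 24.0; c'Δl = 23.14; W sinα = 39.1
Σc'Δl = 74.2 kN/m; ΣN' = 243.8 kN/m; ΣW sinα = 123.0 kN/m
Resisting = 74.2 + 243.8·tan27.4° = 74.2 + 126.4 = 200.6 kN/m
FS = 200.6 / 123.0 = 1.631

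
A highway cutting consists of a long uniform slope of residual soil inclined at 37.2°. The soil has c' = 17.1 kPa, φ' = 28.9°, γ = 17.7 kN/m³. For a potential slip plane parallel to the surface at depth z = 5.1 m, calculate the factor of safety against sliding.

FS = 1.12

For an infinite slope with a slip plane parallel to the surface (no pore pressure): FS = [c' + γz cos²β tanφ'] / [γz sinβ cosβ].
γz = 17.7·5.1 = 90.27 kN/m²
Numerator = 17.1 + 90.27·cos²37.2°·tan28.9° = 17.1 + 90.27·0.6345·0.5520 = 48.716 kPa
Denominator = 90.27·sin37.2°·cos37.2° = 90.27·0.6046·0.7965 = 43.472 kPa
FS = 48.716 / 43.472 = 1.121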